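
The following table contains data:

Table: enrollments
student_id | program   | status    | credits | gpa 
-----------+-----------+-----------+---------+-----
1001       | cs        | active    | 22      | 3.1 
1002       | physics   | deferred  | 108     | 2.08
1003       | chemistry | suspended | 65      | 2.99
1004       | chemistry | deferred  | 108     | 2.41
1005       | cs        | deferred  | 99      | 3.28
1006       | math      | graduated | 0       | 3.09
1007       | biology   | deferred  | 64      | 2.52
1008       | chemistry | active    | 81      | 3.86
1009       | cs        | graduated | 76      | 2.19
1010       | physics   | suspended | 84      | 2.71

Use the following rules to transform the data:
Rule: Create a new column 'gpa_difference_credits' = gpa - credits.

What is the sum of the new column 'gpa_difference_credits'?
-678.77

Step 1: For each record, compute gpa - credits
Example calculations:
  3.1 - 22 = -18.9
  2.08 - 108 = -105.92
  2.99 - 65 = -62.01
  ...
Step 2: Sum all derived values
Step 3: Total = -678.77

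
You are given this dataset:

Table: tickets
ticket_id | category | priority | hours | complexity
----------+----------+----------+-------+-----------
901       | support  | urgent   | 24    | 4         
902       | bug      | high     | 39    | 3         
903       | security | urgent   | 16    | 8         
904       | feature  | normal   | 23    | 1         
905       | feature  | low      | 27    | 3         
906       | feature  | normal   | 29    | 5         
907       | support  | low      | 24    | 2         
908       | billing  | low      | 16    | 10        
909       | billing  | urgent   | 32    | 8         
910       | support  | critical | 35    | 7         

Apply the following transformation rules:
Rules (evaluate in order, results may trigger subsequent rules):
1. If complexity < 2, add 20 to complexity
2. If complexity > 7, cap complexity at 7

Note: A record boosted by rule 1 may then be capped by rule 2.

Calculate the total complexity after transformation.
52

Step 1: Apply rule 1 to records with complexity < 2
  - 1 records get bonus of 20
  - Of these, 1 records then exceed 7 and get capped
Step 2: Apply rule 2 to records with complexity > 7
  - 3 records (original) are capped
Step 3: Calculate final sum = 52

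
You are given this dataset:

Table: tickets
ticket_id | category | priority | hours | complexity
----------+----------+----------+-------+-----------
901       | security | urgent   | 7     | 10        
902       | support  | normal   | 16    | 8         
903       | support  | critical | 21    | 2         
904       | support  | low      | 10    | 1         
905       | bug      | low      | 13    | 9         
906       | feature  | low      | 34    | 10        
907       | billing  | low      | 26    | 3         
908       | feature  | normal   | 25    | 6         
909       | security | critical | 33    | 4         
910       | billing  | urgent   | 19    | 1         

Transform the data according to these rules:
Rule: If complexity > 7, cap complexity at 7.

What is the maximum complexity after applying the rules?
7

Step 1: Original maximum complexity = 10
Step 2: Apply cap at 7
Step 3: 4 records had complexity > 7 and were capped
Step 4: Maximum after transformation = 7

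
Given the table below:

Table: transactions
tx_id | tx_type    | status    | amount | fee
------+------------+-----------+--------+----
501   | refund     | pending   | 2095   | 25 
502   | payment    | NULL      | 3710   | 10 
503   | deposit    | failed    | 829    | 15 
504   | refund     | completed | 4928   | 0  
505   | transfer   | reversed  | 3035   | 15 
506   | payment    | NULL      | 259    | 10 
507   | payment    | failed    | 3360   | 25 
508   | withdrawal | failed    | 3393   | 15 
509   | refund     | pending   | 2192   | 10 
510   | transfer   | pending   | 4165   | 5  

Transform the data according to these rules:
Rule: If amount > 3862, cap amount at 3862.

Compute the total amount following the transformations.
26597

Step 1: 2 records have amount > 3862
Step 2: These records originally summed to 9093
Step 3: After capping: 2 × 3862 = 7724
Step 4: Unaffected records sum: 18873
Step 5: Final sum = 7724 + 18873 = 26597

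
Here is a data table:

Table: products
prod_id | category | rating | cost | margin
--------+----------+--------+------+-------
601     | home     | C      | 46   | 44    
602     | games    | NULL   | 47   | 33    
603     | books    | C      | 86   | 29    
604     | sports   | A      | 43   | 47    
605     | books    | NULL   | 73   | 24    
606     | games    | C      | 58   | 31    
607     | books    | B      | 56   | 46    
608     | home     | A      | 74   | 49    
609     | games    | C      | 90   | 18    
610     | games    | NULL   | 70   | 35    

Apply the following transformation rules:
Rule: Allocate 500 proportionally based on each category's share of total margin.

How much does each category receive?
books: 139.04, games: 164.33, home: 130.62, sports: 66.01

Step 1: Calculate total margin = 356
Step 2: Calculate each category's proportion:
  books: 99/356 = 27.81% → 139.04
  games: 117/356 = 32.87% → 164.33
  home: 93/356 = 26.12% → 130.62
  sports: 47/356 = 13.20% → 66.01
Step 3: Verify: sum of allocations ≈ 500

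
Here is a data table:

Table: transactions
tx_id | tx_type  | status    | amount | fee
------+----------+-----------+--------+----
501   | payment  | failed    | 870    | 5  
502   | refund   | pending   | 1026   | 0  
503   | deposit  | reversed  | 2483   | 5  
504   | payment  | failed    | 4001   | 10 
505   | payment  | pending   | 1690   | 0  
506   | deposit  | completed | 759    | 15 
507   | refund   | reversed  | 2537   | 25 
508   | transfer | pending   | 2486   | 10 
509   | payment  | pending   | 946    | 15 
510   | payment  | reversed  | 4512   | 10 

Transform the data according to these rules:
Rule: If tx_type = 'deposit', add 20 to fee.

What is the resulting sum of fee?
135

Step 1: Count records where tx_type = 'deposit': 2
Step 2: Total bonus added: 2 × 20 = 40
Step 3: Original sum of fee: 95
Step 4: Final sum = 95 + 40 = 135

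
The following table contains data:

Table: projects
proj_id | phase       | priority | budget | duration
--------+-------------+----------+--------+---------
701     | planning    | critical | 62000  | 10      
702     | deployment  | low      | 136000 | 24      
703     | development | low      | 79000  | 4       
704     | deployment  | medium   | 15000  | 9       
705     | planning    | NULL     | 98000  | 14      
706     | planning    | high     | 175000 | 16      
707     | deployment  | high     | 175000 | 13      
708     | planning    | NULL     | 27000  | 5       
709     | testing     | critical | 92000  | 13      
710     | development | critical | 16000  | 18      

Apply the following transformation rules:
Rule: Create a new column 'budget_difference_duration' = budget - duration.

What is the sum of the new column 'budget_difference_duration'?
874874

Step 1: For each record, compute budget - duration
Example calculations:
  62000 - 10 = 61990
  136000 - 24 = 135976
  79000 - 4 = 78996
  ...
Step 2: Sum all derived values
Step 3: Total = 874874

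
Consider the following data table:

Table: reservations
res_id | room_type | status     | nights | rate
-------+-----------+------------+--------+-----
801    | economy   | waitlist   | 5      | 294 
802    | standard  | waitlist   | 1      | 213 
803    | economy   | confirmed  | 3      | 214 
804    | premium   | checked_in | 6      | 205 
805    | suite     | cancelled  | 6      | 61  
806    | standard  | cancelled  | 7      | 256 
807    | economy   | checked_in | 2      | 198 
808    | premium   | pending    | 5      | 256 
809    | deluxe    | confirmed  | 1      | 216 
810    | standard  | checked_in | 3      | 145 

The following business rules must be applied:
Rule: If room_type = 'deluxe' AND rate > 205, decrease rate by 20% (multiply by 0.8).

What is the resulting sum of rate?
2014.8

Step 1: Find records where room_type = 'deluxe' AND rate > 205
Step 2: 1 records match, summing to 216
Step 3: After multiplier: 216 × 0.8 = 172.8
Step 4: Unaffected records sum: 1842
Step 5: Final sum = 172.8 + 1842 = 2014.8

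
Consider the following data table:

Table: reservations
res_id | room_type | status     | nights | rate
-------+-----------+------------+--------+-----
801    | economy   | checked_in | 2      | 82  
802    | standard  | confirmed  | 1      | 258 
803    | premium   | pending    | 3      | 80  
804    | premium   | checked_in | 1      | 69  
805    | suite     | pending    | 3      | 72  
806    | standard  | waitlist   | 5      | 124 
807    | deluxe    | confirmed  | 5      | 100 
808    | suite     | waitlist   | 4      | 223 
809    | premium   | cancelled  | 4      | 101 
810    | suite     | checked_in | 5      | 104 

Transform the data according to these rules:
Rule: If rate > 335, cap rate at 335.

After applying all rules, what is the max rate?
258

Step 1: Original maximum rate = 258
Step 2: Check cap of 335 against maximum
Step 3: No records exceed the cap (max 258 <= cap 335), so no capping applies
Step 4: Maximum after transformation = 258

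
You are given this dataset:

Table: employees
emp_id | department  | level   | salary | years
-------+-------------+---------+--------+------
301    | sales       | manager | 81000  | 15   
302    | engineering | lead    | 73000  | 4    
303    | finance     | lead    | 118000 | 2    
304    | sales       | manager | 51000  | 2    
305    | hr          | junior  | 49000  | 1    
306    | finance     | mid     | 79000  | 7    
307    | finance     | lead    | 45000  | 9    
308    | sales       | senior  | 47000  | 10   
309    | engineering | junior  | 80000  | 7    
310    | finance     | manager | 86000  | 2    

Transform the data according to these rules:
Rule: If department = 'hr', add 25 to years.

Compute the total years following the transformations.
84

Step 1: Count records where department = 'hr': 1
Step 2: Total bonus added: 1 × 25 = 25
Step 3: Original sum of years: 59
Step 4: Final sum = 59 + 25 = 84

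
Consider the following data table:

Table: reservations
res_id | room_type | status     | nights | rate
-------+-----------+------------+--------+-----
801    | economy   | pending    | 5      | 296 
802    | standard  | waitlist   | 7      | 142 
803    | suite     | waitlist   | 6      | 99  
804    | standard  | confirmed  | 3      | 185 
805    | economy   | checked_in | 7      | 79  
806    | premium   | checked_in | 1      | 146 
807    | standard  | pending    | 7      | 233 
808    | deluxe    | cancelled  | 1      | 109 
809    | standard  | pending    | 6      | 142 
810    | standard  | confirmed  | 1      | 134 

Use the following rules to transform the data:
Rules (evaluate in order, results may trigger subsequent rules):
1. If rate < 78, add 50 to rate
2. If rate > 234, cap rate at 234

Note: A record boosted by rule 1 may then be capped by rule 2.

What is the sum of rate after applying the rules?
1503

Step 1: Apply rule 1 to records with rate < 78
  - 0 records get bonus of 50
  - Of these, 0 records then exceed 234 and get capped
Step 2: Apply rule 2 to records with rate > 234
  - 1 records (original) are capped
Step 3: Calculate final sum = 1503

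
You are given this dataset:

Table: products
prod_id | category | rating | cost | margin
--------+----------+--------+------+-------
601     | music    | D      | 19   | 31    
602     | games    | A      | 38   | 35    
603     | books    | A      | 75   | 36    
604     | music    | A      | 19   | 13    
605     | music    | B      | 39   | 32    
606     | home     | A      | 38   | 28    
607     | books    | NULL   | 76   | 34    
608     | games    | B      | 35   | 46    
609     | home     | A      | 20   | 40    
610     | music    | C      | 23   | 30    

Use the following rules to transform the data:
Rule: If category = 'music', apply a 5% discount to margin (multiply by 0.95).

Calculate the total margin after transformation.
319.7

Step 1: Records with category = 'music' have total margin = 106
Step 2: Apply multiplier: 106 × 0.95 = 100.7
Step 3: Other records total: 219
Step 4: Final sum = 100.7 + 219 = 319.7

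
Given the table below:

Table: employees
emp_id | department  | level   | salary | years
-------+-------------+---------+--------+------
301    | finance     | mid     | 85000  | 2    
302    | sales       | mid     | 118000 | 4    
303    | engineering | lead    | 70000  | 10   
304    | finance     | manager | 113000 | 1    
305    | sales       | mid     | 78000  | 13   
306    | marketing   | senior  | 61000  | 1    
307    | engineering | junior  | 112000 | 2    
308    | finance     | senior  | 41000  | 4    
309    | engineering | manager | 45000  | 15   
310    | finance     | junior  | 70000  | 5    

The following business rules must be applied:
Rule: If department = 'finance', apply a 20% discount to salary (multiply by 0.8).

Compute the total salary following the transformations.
731200.0

Step 1: Records with department = 'finance' have total salary = 309000
Step 2: Apply multiplier: 309000 × 0.8 = 247200.0
Step 3: Other records total: 484000
Step 4: Final sum = 247200.0 + 484000 = 731200.0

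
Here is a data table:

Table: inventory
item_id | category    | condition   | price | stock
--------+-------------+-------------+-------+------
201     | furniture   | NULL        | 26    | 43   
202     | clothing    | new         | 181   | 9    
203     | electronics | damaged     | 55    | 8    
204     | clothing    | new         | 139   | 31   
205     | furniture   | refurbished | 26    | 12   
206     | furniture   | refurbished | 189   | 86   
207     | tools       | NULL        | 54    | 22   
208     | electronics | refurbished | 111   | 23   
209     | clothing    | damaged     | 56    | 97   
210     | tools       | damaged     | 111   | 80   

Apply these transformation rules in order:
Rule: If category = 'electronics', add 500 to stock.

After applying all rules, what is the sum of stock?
1411

Step 1: Count records where category = 'electronics': 2
Step 2: Total bonus added: 2 × 500 = 1000
Step 3: Original sum of stock: 411
Step 4: Final sum = 411 + 1000 = 1411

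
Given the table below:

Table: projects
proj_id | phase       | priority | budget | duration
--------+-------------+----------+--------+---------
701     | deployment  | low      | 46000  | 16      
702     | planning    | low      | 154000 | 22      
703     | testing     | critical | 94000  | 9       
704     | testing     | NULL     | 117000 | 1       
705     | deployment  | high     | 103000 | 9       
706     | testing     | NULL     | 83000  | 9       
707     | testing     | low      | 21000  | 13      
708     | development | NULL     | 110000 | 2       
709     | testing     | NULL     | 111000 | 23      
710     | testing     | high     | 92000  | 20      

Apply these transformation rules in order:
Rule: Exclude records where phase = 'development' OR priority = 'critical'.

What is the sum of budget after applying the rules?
727000

Step 1: Find records where phase = 'development' OR priority = 'critical'
Step 2: 2 records match, summing to 204000
Step 3: Original sum: 931000
Step 4: Remaining sum = 931000 - 204000 = 727000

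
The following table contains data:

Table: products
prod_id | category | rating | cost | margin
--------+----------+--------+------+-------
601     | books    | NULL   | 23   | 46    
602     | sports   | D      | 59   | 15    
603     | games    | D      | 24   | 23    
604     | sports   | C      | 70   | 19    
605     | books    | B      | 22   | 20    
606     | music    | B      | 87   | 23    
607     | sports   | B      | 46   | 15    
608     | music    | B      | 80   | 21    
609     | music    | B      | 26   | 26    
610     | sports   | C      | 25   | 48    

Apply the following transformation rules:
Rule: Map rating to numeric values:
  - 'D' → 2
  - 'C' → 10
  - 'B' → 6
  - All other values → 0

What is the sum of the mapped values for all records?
54

Step 1: Apply mapping to each record
Step 2: Count by status:
  'D': 2 records × 2 = 4
  'C': 2 records × 10 = 20
  'B': 5 records × 6 = 30
Step 3: Sum all mapped values = 54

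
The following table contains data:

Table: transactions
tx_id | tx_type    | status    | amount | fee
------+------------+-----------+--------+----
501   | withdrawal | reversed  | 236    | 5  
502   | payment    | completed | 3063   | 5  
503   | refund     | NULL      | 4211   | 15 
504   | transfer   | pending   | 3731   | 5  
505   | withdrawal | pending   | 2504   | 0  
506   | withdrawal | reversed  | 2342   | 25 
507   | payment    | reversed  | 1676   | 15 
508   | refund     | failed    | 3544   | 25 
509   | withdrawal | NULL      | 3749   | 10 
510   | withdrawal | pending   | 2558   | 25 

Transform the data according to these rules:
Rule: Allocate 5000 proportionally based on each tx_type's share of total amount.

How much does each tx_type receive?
payment: 858.08, refund: 1404.18, transfer: 675.56, withdrawal: 2062.18

Step 1: Calculate total amount = 27614
Step 2: Calculate each tx_type's proportion:
  payment: 4739/27614 = 17.16% → 858.08
  refund: 7755/27614 = 28.08% → 1404.18
  transfer: 3731/27614 = 13.51% → 675.56
  withdrawal: 11389/27614 = 41.24% → 2062.18
Step 3: Verify: sum of allocations ≈ 5000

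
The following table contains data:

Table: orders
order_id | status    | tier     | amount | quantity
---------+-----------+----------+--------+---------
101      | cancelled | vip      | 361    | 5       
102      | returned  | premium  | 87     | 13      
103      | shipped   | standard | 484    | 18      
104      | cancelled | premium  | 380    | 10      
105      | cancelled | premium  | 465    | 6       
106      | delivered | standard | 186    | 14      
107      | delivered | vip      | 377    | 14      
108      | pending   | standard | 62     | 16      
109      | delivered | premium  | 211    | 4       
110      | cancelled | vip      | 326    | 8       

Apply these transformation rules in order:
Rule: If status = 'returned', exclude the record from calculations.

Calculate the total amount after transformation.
2852

Step 1: Identify records where status = 'returned'
Step 2: The excluded records sum to 87
Step 3: Original total amount = 2939
Step 4: Remaining total = 2939 - 87 = 2852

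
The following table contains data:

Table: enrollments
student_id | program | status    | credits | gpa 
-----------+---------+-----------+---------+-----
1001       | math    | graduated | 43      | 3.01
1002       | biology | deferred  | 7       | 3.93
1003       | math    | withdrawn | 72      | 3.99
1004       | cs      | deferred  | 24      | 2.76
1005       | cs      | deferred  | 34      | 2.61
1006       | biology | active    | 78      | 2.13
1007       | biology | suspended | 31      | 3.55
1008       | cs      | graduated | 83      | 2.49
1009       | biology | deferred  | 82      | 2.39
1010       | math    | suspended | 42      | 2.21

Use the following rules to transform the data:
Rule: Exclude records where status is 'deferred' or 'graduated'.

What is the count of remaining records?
4

Step 1: Count records to exclude
  - 4 (deferred) + 2 (graduated) = 6 records
Step 2: Total records: 10
Step 3: Remaining = 10 - 6 = 4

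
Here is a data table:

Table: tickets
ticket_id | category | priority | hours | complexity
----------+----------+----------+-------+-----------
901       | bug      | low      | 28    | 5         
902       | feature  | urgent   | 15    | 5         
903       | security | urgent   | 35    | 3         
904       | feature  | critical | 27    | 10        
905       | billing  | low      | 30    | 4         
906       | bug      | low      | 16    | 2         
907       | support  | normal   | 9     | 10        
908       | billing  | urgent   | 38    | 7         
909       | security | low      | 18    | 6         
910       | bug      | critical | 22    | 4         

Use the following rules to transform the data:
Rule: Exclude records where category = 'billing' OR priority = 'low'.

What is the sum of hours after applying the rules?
108

Step 1: Find records where category = 'billing' OR priority = 'low'
Step 2: 5 records match, summing to 130
Step 3: Original sum: 238
Step 4: Remaining sum = 238 - 130 = 108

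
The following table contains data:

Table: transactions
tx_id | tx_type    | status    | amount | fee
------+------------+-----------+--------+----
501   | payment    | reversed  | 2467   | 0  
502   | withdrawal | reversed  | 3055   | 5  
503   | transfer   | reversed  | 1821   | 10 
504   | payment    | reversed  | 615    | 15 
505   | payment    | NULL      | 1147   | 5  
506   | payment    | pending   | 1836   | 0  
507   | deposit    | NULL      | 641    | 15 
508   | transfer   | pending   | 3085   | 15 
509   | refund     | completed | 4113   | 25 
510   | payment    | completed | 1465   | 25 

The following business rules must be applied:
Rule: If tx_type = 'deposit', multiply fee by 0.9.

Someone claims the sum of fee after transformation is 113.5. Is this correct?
Yes, the result is correct.

Step 1: Calculate the correct sum after transformation
Step 2: Apply multiplier 0.9 to records where tx_type = 'deposit'
Step 3: Correct result = 113.5
Step 4: Claimed result = 113.5
Step 5: 113.5 = 113.5 ✓
Conclusion: The claimed result is correct.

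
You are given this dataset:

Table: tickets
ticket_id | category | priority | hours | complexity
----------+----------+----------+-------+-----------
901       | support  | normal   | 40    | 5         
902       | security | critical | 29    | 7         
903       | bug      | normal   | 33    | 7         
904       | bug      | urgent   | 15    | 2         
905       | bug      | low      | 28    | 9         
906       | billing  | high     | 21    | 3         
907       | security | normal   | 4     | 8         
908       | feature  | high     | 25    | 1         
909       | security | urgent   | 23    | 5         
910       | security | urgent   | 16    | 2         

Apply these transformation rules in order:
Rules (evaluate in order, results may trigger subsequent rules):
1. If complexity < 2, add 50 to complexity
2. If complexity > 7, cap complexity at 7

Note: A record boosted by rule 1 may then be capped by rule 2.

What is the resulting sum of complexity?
52

Step 1: Apply rule 1 to records with complexity < 2
  - 1 records get bonus of 50
  - Of these, 1 records then exceed 7 and get capped
Step 2: Apply rule 2 to records with complexity > 7
  - 2 records (original) are capped
Step 3: Calculate final sum = 52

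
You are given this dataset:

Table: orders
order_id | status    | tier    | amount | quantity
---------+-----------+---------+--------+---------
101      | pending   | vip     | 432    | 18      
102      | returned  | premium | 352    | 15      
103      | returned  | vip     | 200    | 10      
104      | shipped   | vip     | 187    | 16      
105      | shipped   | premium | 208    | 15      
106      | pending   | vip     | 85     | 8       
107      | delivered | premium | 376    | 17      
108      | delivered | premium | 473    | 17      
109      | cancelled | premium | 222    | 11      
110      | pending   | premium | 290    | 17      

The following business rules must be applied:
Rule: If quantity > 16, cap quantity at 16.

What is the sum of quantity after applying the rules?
139

Step 1: 4 records have quantity > 16
Step 2: These records originally summed to 69
Step 3: After capping: 4 × 16 = 64
Step 4: Unaffected records sum: 75
Step 5: Final sum = 64 + 75 = 139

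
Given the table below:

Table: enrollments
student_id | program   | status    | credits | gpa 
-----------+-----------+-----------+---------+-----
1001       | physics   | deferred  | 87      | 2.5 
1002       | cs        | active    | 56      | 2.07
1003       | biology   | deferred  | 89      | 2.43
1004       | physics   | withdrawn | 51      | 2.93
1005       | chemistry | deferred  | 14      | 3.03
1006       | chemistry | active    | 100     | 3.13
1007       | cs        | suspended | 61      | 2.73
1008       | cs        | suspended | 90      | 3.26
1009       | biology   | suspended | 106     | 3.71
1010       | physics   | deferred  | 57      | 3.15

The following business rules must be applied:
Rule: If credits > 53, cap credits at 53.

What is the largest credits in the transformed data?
53

Step 1: Original maximum credits = 106
Step 2: Apply cap at 53
Step 3: 8 records had credits > 53 and were capped
Step 4: Maximum after transformation = 53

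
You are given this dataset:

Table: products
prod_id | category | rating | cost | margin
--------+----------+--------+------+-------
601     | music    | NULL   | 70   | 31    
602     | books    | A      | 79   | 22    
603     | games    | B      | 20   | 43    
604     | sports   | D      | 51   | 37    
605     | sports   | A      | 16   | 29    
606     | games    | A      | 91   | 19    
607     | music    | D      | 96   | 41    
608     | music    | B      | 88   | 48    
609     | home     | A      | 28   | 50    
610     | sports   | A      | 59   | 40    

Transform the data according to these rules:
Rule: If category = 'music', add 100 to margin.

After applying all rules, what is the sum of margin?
660

Step 1: Count records where category = 'music': 3
Step 2: Total bonus added: 3 × 100 = 300
Step 3: Original sum of margin: 360
Step 4: Final sum = 360 + 300 = 660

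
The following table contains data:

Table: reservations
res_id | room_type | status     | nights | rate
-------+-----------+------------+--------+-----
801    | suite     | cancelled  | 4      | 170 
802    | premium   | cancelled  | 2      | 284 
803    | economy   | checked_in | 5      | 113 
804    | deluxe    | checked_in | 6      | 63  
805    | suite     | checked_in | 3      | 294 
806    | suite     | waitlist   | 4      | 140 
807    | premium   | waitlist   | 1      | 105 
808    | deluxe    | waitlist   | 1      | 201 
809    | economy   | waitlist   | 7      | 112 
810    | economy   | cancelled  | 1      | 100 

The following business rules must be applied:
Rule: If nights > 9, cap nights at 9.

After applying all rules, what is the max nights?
7

Step 1: Original maximum nights = 7
Step 2: Check cap of 9 against maximum
Step 3: No records exceed the cap (max 7 <= cap 9), so no capping applies
Step 4: Maximum after transformation = 7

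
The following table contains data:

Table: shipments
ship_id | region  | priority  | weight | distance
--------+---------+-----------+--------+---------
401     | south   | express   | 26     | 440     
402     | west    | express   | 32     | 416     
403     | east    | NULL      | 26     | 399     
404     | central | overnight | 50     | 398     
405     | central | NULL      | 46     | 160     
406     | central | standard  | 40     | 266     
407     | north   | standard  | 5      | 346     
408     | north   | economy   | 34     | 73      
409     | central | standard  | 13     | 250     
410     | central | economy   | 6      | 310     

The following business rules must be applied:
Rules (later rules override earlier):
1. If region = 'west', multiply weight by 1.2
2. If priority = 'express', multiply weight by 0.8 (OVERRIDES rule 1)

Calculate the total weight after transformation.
266.4

Step 1: Rule 2 takes priority for records with priority = 'express'
  - 2 records: 58 × 0.8 = 46.4
Step 2: Rule 1 applies to remaining records with region = 'west'
  - 0 records: 0 × 1.2 = 0.0
Step 3: Other records unchanged: 220
Step 4: Final sum = 46.4 + 0.0 + 220 = 266.4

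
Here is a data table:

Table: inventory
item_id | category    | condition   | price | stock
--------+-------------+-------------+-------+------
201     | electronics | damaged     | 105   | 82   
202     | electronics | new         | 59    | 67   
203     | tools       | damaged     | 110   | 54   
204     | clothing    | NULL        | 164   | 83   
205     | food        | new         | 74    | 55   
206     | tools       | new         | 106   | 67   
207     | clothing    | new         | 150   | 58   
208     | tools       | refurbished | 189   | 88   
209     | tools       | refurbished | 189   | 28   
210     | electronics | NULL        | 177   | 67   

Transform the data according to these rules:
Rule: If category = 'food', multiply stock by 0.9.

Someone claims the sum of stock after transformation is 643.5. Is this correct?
Yes, the result is correct.

Step 1: Calculate the correct sum after transformation
Step 2: Apply multiplier 0.9 to records where category = 'food'
Step 3: Correct result = 643.5
Step 4: Claimed result = 643.5
Step 5: 643.5 = 643.5 ✓
Conclusion: The claimed result is correct.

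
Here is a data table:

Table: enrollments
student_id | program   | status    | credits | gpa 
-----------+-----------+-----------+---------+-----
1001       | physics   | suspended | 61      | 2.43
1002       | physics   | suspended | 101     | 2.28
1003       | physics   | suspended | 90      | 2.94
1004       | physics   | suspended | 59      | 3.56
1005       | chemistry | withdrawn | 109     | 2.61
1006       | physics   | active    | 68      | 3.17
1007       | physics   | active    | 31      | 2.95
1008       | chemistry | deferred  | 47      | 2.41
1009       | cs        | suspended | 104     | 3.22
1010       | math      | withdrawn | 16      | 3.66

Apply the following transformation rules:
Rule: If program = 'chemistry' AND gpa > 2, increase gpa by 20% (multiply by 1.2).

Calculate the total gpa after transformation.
30.23

Step 1: Find records where program = 'chemistry' AND gpa > 2
Step 2: 2 records match, summing to 5.02
Step 3: After multiplier: 5.02 × 1.2 = 6.02
Step 4: Unaffected records sum: 24.21
Step 5: Final sum = 6.02 + 24.21 = 30.23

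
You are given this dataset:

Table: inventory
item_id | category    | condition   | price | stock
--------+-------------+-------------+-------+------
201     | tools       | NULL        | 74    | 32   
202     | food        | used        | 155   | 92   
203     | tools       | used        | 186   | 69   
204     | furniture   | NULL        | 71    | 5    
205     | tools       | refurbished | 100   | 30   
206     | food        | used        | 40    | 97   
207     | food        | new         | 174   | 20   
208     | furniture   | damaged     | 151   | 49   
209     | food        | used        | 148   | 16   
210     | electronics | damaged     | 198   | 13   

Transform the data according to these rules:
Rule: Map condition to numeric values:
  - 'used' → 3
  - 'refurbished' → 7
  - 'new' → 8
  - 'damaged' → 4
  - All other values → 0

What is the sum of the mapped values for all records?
35

Step 1: Apply mapping to each record
Step 2: Count by status:
  'used': 4 records × 3 = 12
  'refurbished': 1 records × 7 = 7
  'new': 1 records × 8 = 8
  'damaged': 2 records × 4 = 8
Step 3: Sum all mapped values = 35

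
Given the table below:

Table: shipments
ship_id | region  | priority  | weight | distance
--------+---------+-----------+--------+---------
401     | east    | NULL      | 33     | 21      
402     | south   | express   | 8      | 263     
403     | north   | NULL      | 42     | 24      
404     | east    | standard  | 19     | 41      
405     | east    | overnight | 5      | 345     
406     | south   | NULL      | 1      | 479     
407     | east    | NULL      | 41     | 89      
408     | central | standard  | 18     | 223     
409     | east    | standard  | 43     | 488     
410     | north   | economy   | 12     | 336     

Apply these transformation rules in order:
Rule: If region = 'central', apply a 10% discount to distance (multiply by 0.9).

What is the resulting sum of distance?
2286.7

Step 1: Records with region = 'central' have total distance = 223
Step 2: Apply multiplier: 223 × 0.9 = 200.7
Step 3: Other records total: 2086
Step 4: Final sum = 200.7 + 2086 = 2286.7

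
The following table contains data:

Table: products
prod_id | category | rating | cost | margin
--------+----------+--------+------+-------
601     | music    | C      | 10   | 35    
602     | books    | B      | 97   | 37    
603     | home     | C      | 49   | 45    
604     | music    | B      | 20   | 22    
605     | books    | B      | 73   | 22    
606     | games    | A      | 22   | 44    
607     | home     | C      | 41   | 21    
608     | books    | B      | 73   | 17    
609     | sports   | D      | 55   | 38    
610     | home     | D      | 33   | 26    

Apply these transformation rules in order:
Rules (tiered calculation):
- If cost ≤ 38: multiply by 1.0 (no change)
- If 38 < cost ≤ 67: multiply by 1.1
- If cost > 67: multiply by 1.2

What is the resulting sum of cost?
536.1

Step 1: Tier 1 (cost ≤ 38): 4 records, sum = 85 × 1.0 = 85.0
Step 2: Tier 2 (38 < cost ≤ 67): 3 records, sum = 145 × 1.1 = 159.5
Step 3: Tier 3 (cost > 67): 3 records, sum = 243 × 1.2 = 291.6
Step 4: Final sum = 85.0 + 159.5 + 291.6 = 536.1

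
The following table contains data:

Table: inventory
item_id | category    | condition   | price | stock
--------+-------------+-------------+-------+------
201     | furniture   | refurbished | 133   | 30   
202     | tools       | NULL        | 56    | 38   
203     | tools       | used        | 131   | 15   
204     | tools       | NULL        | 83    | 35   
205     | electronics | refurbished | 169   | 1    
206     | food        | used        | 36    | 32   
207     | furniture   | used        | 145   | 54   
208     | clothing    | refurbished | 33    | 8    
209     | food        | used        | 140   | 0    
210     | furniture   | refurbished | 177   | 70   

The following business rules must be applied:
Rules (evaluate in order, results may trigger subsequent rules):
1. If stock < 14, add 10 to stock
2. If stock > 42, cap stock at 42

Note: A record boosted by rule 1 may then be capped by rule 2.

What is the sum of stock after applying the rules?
273

Step 1: Apply rule 1 to records with stock < 14
  - 3 records get bonus of 10
  - Of these, 0 records then exceed 42 and get capped
Step 2: Apply rule 2 to records with stock > 42
  - 2 records (original) are capped
Step 3: Calculate final sum = 273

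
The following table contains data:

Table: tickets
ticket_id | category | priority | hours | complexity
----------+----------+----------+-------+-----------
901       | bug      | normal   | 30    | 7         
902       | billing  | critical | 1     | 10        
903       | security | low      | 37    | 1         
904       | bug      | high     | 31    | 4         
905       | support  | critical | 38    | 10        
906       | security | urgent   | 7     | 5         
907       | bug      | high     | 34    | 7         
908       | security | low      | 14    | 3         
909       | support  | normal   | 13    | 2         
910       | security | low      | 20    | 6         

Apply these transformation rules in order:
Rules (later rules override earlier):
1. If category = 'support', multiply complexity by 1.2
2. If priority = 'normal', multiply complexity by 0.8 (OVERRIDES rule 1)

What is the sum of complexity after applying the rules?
55.2

Step 1: Rule 2 takes priority for records with priority = 'normal'
  - 2 records: 9 × 0.8 = 7.2
Step 2: Rule 1 applies to remaining records with category = 'support'
  - 1 records: 10 × 1.2 = 12.0
Step 3: Other records unchanged: 36
Step 4: Final sum = 7.2 + 12.0 + 36 = 55.2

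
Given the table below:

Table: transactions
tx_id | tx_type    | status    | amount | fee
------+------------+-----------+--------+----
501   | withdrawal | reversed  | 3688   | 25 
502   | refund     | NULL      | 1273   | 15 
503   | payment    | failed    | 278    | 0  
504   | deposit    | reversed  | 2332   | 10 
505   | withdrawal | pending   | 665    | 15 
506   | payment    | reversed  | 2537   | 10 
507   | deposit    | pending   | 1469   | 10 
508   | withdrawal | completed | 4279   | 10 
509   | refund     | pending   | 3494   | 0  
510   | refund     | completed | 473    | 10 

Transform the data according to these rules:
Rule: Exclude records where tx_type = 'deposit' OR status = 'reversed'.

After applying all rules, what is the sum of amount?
10462

Step 1: Find records where tx_type = 'deposit' OR status = 'reversed'
Step 2: 4 records match, summing to 10026
Step 3: Original sum: 20488
Step 4: Remaining sum = 20488 - 10026 = 10462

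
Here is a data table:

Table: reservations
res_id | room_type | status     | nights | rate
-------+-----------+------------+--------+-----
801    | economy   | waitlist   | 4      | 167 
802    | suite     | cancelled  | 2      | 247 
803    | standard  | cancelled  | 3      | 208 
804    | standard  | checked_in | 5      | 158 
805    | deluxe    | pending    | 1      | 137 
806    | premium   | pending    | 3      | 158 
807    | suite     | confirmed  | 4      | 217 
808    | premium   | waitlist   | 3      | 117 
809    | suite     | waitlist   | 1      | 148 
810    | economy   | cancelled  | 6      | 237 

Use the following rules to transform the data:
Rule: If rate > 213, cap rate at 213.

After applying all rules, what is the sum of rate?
1732

Step 1: 3 records have rate > 213
Step 2: These records originally summed to 701
Step 3: After capping: 3 × 213 = 639
Step 4: Unaffected records sum: 1093
Step 5: Final sum = 639 + 1093 = 1732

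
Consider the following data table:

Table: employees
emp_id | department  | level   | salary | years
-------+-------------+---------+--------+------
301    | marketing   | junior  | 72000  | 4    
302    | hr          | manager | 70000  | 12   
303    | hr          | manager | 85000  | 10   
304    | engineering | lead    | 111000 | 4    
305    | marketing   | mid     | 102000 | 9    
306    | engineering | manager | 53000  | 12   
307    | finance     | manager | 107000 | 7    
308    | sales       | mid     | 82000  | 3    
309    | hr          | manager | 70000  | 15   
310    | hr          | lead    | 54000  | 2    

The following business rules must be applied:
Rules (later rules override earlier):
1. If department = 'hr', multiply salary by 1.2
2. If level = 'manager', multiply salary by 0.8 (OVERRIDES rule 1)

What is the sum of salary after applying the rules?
739800.0

Step 1: Rule 2 takes priority for records with level = 'manager'
  - 5 records: 385000 × 0.8 = 308000.0
Step 2: Rule 1 applies to remaining records with department = 'hr'
  - 1 records: 54000 × 1.2 = 64800.0
Step 3: Other records unchanged: 367000
Step 4: Final sum = 308000.0 + 64800.0 + 367000 = 739800.0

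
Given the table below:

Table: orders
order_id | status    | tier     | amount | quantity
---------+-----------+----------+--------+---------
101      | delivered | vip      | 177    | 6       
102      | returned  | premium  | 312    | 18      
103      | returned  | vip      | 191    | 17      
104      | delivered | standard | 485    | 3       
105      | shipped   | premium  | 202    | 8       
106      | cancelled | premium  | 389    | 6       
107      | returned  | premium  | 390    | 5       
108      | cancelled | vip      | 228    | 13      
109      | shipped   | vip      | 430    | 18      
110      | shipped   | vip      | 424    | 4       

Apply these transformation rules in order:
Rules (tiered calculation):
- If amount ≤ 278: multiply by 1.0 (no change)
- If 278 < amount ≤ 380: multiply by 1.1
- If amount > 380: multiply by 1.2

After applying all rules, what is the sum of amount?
3682.8

Step 1: Tier 1 (amount ≤ 278): 4 records, sum = 798 × 1.0 = 798.0
Step 2: Tier 2 (278 < amount ≤ 380): 1 records, sum = 312 × 1.1 = 343.2
Step 3: Tier 3 (amount > 380): 5 records, sum = 2118 × 1.2 = 2541.6
Step 4: Final sum = 798.0 + 343.2 + 2541.6 = 3682.8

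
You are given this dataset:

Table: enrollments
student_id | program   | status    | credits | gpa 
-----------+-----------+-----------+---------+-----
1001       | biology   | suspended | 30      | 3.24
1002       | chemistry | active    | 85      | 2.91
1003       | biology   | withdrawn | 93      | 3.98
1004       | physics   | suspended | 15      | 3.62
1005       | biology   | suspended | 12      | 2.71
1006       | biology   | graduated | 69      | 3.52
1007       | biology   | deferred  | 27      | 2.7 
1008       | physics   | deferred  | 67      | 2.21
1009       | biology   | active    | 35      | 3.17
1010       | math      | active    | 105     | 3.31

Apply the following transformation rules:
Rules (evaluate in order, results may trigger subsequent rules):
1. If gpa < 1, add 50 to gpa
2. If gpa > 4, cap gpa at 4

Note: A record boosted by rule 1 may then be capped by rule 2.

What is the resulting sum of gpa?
31.37

Step 1: Apply rule 1 to records with gpa < 1
  - 0 records get bonus of 50
  - Of these, 0 records then exceed 4 and get capped
Step 2: Apply rule 2 to records with gpa > 4
  - 0 records (original) are capped
Step 3: Calculate final sum = 31.37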